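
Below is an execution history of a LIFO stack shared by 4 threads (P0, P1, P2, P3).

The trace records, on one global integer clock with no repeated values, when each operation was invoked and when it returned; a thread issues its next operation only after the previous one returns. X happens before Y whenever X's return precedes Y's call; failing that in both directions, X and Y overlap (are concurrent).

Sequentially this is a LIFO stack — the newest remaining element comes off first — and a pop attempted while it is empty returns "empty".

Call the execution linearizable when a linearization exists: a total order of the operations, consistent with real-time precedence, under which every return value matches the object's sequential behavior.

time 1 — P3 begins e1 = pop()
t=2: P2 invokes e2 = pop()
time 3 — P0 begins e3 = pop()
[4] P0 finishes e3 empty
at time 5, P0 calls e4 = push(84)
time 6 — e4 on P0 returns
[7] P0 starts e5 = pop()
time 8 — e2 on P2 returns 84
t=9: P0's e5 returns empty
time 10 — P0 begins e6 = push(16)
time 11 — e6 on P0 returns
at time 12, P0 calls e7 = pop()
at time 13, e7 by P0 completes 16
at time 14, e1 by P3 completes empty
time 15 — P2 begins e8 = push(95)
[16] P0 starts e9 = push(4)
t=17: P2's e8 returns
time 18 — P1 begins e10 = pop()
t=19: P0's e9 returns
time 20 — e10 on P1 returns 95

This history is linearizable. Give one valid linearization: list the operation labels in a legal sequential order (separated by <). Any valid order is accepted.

step 1: e1 pop() → empty — stack <>
step 2: e3 pop() → empty — stack <>
step 3: e4 push(84) — stack <84>
step 4: e2 pop() → 84 — stack <>
step 5: e5 pop() → empty — stack <>
step 6: e6 push(16) — stack <16>
step 7: e7 pop() → 16 — stack <>
step 8: e8 push(95) — stack <95>
step 9: e10 pop() → 95 — stack <>
step 10: e9 push(4) — stack <4>

e1 < e3 < e4 < e2 < e5 < e6 < e7 < e8 < e10 < e9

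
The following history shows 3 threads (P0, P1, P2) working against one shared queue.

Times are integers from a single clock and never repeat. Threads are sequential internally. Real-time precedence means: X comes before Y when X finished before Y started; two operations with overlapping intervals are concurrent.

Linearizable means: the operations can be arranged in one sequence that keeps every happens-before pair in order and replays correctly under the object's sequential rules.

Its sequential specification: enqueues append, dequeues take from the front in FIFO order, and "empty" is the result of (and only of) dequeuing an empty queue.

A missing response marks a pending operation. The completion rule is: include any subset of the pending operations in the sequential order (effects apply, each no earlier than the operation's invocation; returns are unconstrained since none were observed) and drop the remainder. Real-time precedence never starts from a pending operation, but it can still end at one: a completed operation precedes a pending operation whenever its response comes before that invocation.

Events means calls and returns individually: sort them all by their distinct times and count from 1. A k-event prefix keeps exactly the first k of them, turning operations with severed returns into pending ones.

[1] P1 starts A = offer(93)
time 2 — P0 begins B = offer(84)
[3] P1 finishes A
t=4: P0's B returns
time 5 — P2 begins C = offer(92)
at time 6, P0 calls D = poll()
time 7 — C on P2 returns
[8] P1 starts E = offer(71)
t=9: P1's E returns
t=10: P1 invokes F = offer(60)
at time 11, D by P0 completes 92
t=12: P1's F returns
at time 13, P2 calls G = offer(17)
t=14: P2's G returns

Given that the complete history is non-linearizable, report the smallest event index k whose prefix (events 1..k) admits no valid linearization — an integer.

11

events 1..10 are linearizable, e.g. via A, B, C, D, E:
after step 1 (A offer(93)): queue <93>
after step 2 (B offer(84)): queue <93,84>
after step 3 (C offer(92)): queue <93,84,92>
after step 4 (D poll() (pending, included)): queue <84,92>
after step 5 (E offer(71)): queue <84,92,71>
event 11 — D's response, time 11 — after it, nothing linearizes
completion choices over the 1 pending operation (F) were checked; none helps
for example A, B, C, D, E (pending dropped) fails at step 4: D poll() → 92 is not legal there
for example A, B, C, E, D (pending dropped) fails at step 5: D poll() → 92 is not legal there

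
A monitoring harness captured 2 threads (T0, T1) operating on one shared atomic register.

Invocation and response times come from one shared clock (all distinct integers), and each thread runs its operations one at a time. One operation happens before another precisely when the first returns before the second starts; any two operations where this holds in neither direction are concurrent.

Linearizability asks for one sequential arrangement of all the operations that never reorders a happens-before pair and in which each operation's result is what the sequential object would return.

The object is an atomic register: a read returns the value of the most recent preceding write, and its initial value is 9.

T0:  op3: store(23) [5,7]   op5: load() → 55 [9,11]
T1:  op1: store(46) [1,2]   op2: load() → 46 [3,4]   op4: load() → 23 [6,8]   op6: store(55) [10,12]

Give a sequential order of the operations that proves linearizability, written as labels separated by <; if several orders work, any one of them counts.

step 1: op1 store(46) — value 46
step 2: op2 load() → 46 — value 46
step 3: op3 store(23) — value 23
step 4: op4 load() → 23 — value 23
step 5: op6 store(55) — value 55
step 6: op5 load() → 55 — value 55

op1 < op2 < op3 < op4 < op6 < op5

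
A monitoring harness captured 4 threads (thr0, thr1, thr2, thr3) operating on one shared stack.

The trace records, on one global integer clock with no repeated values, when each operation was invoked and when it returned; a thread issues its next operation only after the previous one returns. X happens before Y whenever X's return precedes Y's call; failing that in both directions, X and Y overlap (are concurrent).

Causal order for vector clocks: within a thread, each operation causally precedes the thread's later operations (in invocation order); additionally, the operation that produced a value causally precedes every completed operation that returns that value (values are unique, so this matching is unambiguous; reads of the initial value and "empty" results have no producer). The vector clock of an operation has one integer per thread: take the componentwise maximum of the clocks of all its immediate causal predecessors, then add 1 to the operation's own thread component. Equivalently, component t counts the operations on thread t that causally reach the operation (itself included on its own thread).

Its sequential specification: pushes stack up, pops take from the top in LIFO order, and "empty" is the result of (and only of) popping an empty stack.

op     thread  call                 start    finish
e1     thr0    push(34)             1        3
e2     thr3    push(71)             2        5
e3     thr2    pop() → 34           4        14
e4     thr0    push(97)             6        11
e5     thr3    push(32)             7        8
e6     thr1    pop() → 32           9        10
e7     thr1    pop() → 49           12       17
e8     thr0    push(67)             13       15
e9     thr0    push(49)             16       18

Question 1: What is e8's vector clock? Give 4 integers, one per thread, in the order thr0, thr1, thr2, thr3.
Answer: (3, 0, 0, 0)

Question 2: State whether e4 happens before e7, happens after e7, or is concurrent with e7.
Answer: before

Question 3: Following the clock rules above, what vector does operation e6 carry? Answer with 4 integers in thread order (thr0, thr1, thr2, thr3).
Answer: (0, 1, 0, 2)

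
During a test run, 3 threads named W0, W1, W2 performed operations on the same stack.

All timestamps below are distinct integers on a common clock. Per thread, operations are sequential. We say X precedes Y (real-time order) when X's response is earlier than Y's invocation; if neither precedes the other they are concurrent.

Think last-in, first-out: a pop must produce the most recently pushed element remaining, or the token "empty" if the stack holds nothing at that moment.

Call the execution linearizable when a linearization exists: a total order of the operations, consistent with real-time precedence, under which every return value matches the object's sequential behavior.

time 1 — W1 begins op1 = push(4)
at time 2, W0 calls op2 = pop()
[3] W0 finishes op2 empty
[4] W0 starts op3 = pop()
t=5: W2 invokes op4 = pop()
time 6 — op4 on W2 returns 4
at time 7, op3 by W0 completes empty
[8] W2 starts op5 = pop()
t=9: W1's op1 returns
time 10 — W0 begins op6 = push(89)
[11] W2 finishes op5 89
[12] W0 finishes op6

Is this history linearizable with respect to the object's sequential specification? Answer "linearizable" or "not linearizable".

linearizable

a witness: op2, op1, op4, op3, op6, op5
1. op2 pop() → empty, leaving stack <>
2. op1 push(4), leaving stack <4>
3. op4 pop() → 4, leaving stack <>
4. op3 pop() → empty, leaving stack <>
5. op6 push(89), leaving stack <89>
6. op5 pop() → 89, leaving stack <>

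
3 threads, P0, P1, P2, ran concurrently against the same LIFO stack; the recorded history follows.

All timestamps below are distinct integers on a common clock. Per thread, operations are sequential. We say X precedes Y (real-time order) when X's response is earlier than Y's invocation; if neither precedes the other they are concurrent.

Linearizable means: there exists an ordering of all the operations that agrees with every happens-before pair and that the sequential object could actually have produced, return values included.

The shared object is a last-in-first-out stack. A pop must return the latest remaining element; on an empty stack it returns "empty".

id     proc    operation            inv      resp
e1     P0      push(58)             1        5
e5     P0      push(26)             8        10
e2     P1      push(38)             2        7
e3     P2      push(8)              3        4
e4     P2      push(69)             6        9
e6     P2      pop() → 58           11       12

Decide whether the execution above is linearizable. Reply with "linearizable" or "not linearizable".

not linearizable

prefix check: 1..11 passes, 1..12 fails once e6's time-12 response joins
every one of the 14 real-time-consistent orders over 6 completed LIFO stack ops fails the sequential spec
take e1, e2, e3, e4, e5, e6: step 6 already fails, because e6 pop() → 58 cannot occur there
take e1, e2, e3, e5, e4, e6: step 6 already fails, because e6 pop() → 58 cannot occur there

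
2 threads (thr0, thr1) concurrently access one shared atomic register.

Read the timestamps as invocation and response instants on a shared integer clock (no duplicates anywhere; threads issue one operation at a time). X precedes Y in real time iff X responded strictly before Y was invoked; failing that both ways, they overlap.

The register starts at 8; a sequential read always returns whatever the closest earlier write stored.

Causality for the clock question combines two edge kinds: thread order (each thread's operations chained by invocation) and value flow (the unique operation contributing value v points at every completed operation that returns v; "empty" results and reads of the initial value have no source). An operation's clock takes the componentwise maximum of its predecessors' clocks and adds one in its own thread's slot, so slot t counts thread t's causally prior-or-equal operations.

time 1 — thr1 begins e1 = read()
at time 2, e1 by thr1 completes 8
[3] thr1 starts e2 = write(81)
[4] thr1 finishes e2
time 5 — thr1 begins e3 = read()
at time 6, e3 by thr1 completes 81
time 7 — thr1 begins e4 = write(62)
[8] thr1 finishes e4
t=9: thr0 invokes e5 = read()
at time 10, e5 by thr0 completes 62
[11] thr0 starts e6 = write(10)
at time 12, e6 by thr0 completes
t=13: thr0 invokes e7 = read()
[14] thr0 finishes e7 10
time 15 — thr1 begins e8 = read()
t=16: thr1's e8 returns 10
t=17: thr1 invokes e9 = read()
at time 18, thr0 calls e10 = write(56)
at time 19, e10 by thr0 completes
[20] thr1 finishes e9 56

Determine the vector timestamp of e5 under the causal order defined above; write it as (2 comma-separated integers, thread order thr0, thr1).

(1, 4)

no predecessors for e1 (invoked 1): thr1 increments from zero → (0, 1)
VC(e2, invoked at 3): max of VC(e1)=(0, 1), then +1 on thread thr1 → (0, 2)
VC(e3, invoked at 5): max of VC(e2)=(0, 2), then +1 on thread thr1 → (0, 3)
VC(e4, invoked at 7): max of VC(e3)=(0, 3), then +1 on thread thr1 → (0, 4)
VC(e5, invoked at 9): max of VC(e4)=(0, 4), then +1 on thread thr0 → (1, 4)
VC(e6, invoked at 11): max of VC(e5)=(1, 4), then +1 on thread thr0 → (2, 4)
VC(e8, invoked at 15): max of VC(e4)=(0, 4), VC(e6)=(2, 4), then +1 on thread thr1 → (2, 5)
VC(e7, invoked at 13): max of VC(e6)=(2, 4), then +1 on thread thr0 → (3, 4)
VC(e10, invoked at 18): max of VC(e7)=(3, 4), then +1 on thread thr0 → (4, 4)
VC(e9, invoked at 17): max of VC(e8)=(2, 5), VC(e10)=(4, 4), then +1 on thread thr1 → (4, 6)
target: VC(e5) = (1, 4)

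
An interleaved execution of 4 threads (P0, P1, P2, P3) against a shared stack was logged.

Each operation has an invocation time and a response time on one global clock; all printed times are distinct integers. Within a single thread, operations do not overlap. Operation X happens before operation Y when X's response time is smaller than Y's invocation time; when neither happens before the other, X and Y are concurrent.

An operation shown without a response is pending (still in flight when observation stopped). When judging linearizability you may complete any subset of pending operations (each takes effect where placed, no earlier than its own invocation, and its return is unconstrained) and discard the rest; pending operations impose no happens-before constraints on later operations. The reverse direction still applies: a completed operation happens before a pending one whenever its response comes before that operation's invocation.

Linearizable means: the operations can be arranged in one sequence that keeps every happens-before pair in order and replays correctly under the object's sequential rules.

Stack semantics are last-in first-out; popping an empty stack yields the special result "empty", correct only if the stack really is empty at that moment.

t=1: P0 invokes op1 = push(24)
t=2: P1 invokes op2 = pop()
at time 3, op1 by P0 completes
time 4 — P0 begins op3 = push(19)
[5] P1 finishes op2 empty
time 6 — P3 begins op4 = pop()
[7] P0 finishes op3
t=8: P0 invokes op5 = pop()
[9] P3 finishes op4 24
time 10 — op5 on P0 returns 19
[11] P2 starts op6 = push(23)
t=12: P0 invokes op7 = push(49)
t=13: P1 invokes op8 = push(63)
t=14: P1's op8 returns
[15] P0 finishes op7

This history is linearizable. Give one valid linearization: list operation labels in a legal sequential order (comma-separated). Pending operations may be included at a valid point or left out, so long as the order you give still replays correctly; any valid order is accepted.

1. op2 pop() → empty, leaving stack <>
2. op1 push(24), leaving stack <24>
3. op3 push(19), leaving stack <24,19>
4. op5 pop() → 19, leaving stack <24>
5. op4 pop() → 24, leaving stack <>
6. op6 push(23) (pending, included), leaving stack <23>
7. op7 push(49), leaving stack <23,49>
8. op8 push(63), leaving stack <23,49,63>

op2, op1, op3, op5, op4, op6, op7, op8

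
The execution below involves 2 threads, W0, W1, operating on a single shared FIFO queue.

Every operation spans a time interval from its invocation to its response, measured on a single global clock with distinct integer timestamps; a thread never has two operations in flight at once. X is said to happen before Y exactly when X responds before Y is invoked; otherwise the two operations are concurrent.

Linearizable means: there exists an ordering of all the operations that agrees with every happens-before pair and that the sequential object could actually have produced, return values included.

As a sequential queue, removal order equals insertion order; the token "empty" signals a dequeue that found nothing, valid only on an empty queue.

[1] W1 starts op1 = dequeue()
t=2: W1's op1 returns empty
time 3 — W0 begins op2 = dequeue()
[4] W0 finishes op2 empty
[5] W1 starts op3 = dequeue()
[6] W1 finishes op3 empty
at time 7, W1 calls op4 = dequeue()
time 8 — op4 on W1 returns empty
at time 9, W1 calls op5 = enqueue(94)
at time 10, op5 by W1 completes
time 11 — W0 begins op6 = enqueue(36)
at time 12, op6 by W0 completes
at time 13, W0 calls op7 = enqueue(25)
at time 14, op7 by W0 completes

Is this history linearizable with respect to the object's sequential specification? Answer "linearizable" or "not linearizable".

linearizable

one valid linearization: op1, op2, op3, op4, op5, op6, op7
step 1: op1 dequeue() → empty — queue <>
step 2: op2 dequeue() → empty — queue <>
step 3: op3 dequeue() → empty — queue <>
step 4: op4 dequeue() → empty — queue <>
step 5: op5 enqueue(94) — queue <94>
step 6: op6 enqueue(36) — queue <94,36>
step 7: op7 enqueue(25) — queue <94,36,25>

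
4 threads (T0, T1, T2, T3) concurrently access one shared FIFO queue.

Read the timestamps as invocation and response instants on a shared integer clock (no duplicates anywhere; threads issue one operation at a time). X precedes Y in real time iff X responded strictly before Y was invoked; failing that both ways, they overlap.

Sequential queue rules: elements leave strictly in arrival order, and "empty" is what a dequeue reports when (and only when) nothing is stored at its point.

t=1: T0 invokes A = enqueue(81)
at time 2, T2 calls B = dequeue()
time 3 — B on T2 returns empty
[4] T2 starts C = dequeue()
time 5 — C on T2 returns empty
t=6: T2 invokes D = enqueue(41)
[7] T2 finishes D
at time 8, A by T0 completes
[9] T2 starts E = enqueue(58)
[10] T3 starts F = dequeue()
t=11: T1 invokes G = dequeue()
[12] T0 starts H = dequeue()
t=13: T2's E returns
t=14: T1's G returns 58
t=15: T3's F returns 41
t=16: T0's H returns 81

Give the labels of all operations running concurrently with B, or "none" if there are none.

B runs from 2 to 3; window-overlapping ops are concurrent
A [1,8]: concurrent
C [4,5]: after
D [6,7]: after
E [9,13]: after
F [10,15]: after
G [11,14]: after
H [12,16]: after

A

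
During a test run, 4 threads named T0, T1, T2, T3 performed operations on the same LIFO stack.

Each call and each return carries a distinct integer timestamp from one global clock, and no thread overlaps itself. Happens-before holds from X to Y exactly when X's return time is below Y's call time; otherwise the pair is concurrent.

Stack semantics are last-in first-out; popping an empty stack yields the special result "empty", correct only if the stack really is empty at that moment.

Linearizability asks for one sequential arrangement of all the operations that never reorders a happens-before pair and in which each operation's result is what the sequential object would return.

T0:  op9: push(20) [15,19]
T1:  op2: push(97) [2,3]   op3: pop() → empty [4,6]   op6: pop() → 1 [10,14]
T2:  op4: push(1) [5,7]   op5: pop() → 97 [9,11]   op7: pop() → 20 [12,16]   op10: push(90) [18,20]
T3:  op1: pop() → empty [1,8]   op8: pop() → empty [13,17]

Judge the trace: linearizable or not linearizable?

not linearizable

cut after 7 events: linearizable; cut after 8 events (op1 responds, time 8): not linearizable
4 completed operations, 8 real-time-consistent orders — every LIFO stack replay fails
for example op1, op2, op3, op4 fails at step 3: op3 pop() → empty is not legal there
for example op1, op2, op4, op3 fails at step 4: op3 pop() → empty is not legal there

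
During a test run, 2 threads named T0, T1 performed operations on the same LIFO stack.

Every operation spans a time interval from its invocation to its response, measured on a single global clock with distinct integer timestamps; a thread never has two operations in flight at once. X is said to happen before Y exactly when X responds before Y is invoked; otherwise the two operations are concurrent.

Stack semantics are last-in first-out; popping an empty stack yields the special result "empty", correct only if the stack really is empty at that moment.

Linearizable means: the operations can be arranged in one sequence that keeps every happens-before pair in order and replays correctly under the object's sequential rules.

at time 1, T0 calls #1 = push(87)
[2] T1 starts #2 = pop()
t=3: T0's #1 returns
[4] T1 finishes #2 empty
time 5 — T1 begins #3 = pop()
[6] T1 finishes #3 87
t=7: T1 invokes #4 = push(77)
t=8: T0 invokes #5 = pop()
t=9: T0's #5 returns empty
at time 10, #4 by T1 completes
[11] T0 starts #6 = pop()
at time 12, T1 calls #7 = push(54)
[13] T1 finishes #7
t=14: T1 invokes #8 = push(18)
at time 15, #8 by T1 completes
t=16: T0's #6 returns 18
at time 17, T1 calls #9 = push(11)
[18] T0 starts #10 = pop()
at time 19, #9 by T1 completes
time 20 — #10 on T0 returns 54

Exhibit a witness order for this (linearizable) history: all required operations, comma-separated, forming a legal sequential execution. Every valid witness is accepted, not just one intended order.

step 1: #2 pop() → empty — stack <>
step 2: #1 push(87) — stack <87>
step 3: #3 pop() → 87 — stack <>
step 4: #5 pop() → empty — stack <>
step 5: #4 push(77) — stack <77>
step 6: #7 push(54) — stack <77,54>
step 7: #8 push(18) — stack <77,54,18>
step 8: #6 pop() → 18 — stack <77,54>
step 9: #10 pop() → 54 — stack <77>
step 10: #9 push(11) — stack <77,11>

#2, #1, #3, #5, #4, #7, #8, #6, #10, #9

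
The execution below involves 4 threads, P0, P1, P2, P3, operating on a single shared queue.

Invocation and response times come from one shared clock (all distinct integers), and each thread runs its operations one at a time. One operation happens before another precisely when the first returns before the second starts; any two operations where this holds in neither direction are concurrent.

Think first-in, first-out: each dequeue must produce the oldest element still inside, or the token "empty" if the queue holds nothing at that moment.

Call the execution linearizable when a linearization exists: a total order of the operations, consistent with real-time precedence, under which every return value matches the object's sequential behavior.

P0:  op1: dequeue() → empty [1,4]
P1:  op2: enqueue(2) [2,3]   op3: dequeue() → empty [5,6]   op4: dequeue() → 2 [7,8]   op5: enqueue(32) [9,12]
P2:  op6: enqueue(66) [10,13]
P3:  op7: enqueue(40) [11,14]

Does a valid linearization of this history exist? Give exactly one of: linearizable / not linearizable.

the violation lands at event 6, op3's response at time 6: events 1..5 linearize, events 1..6 do not
no legal order exists: 2 real-time-consistent candidates over 3 completed queue operations, all rejected
one such order, op1, op2, op3, breaks at step 3 where op3 dequeue() → empty is illegal
one such order, op2, op1, op3, breaks at step 2 where op1 dequeue() → empty is illegal

not linearizable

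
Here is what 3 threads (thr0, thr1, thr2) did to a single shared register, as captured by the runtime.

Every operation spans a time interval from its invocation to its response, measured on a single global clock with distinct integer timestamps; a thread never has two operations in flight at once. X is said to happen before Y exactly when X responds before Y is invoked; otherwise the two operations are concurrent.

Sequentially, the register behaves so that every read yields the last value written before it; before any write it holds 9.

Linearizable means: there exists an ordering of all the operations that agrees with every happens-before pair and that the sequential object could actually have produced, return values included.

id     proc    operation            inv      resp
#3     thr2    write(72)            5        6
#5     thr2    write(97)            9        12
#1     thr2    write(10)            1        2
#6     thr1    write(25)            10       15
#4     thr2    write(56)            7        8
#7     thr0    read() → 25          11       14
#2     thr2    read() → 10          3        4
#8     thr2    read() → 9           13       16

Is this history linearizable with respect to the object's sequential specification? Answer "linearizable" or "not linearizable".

not linearizable

through event 15 a valid linearization exists; event 16 (#8 responding at time 16) ends that
all 12 real-time-respecting orders fail — 8 completed register operations, no legal replay
sample order #1, #2, #3, #4, #5, #6, #7, #8 stalls at step 8 — #8 read() → 9 has no legal effect
sample order #1, #2, #3, #4, #5, #6, #8, #7 stalls at step 7 — #8 read() → 9 has no legal effect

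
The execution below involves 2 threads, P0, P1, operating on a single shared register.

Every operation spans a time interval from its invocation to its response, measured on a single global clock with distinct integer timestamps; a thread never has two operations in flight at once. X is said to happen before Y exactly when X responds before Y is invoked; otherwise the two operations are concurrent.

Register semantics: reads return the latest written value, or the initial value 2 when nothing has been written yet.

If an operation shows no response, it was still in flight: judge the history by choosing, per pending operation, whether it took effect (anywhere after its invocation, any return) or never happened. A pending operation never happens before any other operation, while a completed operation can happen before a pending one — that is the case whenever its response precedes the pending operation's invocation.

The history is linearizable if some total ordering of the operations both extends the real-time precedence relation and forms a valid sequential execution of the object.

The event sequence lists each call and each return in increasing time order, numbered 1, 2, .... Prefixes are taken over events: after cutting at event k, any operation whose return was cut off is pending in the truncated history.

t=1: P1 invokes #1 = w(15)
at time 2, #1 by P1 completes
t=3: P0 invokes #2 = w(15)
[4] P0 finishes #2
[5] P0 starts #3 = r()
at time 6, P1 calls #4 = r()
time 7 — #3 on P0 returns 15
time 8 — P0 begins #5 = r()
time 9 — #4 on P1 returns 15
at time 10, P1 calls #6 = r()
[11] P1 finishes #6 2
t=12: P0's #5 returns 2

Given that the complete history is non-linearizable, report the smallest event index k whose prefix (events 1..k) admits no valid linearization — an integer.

11

one valid order for events 1..10 is #1, #2, #3, #4:
after step 1 (#1 w(15)): value 15
after step 2 (#2 w(15)): value 15
after step 3 (#3 r() → 15): value 15
after step 4 (#4 r() → 15): value 15
at event 11 (#6's time-11 response) nothing linearizes any more
completion choices over the 1 pending operation (#5) were checked; none helps
one such order, #1, #2, #3, #4, #6 (pending dropped), breaks at step 5 where #6 r() → 2 is illegal
one such order, #1, #2, #4, #3, #6 (pending dropped), breaks at step 5 where #6 r() → 2 is illegal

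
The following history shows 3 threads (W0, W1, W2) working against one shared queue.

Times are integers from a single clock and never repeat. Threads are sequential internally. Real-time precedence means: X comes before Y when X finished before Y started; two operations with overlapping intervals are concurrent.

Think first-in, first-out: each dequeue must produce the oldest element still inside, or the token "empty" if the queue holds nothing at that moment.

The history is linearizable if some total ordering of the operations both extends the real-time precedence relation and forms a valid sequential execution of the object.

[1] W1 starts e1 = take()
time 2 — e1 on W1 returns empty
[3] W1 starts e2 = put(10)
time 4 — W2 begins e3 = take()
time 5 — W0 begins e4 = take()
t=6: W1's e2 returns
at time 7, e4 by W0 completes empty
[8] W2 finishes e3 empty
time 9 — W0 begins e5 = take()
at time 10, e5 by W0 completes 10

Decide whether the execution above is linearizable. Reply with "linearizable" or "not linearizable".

witness order: e1, e3, e4, e2, e5
step 1: e1 take() → empty — queue <>
step 2: e3 take() → empty — queue <>
step 3: e4 take() → empty — queue <>
step 4: e2 put(10) — queue <10>
step 5: e5 take() → 10 — queue <>

linearizable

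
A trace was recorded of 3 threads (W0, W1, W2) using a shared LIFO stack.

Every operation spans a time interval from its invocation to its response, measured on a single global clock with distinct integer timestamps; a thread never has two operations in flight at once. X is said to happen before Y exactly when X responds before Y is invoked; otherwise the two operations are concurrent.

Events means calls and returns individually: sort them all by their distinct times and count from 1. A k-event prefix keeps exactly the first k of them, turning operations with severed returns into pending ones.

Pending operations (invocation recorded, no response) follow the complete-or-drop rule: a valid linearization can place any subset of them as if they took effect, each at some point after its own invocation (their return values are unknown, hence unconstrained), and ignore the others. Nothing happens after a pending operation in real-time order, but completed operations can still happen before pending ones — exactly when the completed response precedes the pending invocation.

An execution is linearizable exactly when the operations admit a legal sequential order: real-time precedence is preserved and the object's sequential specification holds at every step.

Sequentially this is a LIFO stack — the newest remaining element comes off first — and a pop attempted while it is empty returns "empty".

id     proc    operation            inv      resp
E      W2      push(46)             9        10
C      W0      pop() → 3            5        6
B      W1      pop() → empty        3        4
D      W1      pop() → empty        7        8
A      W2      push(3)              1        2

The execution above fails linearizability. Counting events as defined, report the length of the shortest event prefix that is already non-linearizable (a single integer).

a valid linearization of events 1..3 exists, for instance A:
step 1: A push(3) — stack <3>
adding event 4 (B responds at 4) leaves no legal real-time order
one such order, A, B, breaks at step 2 where B pop() → empty is illegal

4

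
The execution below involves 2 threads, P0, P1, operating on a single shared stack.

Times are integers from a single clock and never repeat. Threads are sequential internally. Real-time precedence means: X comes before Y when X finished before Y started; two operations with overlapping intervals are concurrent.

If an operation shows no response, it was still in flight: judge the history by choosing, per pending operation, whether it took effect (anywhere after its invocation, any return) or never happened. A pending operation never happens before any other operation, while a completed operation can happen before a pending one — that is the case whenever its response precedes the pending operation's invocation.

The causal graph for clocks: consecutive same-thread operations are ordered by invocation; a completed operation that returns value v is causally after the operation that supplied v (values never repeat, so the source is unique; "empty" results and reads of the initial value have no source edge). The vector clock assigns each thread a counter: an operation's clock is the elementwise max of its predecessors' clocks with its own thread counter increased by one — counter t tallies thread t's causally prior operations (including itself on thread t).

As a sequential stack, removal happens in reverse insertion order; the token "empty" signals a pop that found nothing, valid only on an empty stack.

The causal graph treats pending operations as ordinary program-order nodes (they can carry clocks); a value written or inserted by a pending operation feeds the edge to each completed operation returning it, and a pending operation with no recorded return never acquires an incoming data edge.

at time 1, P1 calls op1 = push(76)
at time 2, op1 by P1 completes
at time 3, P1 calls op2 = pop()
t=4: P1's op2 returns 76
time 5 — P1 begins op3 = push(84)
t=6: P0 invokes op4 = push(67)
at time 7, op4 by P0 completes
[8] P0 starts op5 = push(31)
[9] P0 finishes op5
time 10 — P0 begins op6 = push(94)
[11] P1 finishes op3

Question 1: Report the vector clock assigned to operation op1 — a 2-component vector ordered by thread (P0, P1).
Answer: (0, 1)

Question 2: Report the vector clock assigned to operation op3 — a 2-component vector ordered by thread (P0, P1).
Answer: (0, 3)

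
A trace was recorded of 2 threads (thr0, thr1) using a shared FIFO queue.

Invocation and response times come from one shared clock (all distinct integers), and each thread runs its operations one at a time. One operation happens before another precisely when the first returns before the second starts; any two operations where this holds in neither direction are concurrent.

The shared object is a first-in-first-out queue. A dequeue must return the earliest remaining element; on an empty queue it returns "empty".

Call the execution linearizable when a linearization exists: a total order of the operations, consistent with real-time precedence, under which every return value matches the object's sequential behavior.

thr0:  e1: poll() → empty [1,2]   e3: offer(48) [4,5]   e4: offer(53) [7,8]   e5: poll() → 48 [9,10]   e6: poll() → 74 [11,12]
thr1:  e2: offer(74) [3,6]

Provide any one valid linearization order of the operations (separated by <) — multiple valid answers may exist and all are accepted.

e1 < e3 < e2 < e4 < e5 < e6

step 1: e1 poll() → empty — queue <>
step 2: e3 offer(48) — queue <48>
step 3: e2 offer(74) — queue <48,74>
step 4: e4 offer(53) — queue <48,74,53>
step 5: e5 poll() → 48 — queue <74,53>
step 6: e6 poll() → 74 — queue <53>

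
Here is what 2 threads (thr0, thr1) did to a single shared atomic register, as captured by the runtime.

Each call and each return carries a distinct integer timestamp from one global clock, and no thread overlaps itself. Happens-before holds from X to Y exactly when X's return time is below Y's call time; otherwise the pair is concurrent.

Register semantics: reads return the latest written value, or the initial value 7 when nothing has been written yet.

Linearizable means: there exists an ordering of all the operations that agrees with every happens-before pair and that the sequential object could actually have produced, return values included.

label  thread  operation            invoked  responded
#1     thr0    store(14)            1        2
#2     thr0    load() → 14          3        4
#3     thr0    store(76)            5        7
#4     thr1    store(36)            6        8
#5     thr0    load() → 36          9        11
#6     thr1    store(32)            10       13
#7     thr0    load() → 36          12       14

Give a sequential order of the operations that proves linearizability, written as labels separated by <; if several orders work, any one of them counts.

1. #1 store(14), leaving value 14
2. #2 load() → 14, leaving value 14
3. #3 store(76), leaving value 76
4. #4 store(36), leaving value 36
5. #5 load() → 36, leaving value 36
6. #7 load() → 36, leaving value 36
7. #6 store(32), leaving value 32

#1 < #2 < #3 < #4 < #5 < #7 < #6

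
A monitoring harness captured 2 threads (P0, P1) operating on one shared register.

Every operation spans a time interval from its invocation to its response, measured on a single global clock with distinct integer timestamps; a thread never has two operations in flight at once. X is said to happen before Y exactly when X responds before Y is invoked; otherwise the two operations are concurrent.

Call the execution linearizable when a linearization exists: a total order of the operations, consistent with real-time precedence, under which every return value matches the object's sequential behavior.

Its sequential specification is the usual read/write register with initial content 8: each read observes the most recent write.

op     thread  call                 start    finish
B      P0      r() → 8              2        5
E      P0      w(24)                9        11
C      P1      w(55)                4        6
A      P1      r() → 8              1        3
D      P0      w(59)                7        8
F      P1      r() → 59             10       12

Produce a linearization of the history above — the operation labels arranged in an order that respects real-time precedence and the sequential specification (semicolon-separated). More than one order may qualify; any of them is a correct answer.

1. A r() → 8, leaving value 8
2. B r() → 8, leaving value 8
3. C w(55), leaving value 55
4. D w(59), leaving value 59
5. F r() → 59, leaving value 59
6. E w(24), leaving value 24

A; B; C; D; F; E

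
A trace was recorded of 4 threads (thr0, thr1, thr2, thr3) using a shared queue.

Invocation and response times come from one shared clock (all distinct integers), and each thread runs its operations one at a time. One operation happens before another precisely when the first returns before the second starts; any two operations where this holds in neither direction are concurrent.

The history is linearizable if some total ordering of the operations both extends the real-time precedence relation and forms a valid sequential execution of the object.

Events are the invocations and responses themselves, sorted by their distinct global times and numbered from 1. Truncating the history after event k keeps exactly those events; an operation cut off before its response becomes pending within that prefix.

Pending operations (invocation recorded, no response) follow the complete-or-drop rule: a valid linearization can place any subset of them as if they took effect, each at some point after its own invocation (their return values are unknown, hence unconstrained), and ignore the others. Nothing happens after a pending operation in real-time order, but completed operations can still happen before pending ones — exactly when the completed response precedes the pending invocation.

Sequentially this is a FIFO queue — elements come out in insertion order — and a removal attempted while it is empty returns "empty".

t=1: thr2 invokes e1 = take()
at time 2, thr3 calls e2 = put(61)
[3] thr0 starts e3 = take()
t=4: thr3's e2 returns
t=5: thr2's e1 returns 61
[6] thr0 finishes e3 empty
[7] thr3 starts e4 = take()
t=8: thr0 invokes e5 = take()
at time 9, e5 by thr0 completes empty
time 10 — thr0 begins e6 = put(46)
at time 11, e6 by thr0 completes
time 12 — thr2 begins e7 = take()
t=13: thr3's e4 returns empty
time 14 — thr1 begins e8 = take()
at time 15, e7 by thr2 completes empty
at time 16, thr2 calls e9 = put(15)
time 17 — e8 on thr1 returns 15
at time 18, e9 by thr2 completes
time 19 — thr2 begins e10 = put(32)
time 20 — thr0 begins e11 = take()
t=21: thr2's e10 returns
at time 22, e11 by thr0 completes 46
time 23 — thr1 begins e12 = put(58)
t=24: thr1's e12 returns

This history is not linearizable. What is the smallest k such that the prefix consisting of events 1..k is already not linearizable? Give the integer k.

events 1..16 are linearizable; a witness order is e2, e1, e3, e4, e5, e6, e8, e7:
step 1: e2 put(61) — queue <61>
step 2: e1 take() → 61 — queue <>
step 3: e3 take() → empty — queue <>
step 4: e4 take() → empty — queue <>
step 5: e5 take() → empty — queue <>
step 6: e6 put(46) — queue <46>
step 7: e8 take() (pending, included) — queue <>
step 8: e7 take() → empty — queue <>
adding event 17 (e8 responds at 17) leaves no legal real-time order
include/drop combinations of the 1 pending operation (e9) were all tried; none helps
for example e1, e2, e3, e4, e5, e6, e7, e8 (pending dropped) fails at step 1: e1 take() → 61 is not legal there
for example e1, e2, e3, e4, e5, e6, e8, e7 (pending dropped) fails at step 1: e1 take() → 61 is not legal there

17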